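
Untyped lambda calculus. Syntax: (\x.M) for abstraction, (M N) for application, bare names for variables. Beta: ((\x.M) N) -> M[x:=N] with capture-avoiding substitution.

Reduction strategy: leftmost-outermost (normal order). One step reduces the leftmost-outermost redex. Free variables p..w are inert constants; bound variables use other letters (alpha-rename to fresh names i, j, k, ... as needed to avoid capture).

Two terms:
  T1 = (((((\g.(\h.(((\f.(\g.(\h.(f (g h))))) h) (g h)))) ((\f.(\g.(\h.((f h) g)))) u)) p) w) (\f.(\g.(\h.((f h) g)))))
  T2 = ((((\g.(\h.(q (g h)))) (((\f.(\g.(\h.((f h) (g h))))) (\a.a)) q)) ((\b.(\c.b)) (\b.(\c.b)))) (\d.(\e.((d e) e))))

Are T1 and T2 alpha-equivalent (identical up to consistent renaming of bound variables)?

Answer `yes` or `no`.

Answer: no

Derivation:
Term 1: (((((\g.(\h.(((\f.(\g.(\h.(f (g h))))) h) (g h)))) ((\f.(\g.(\h.((f h) g)))) u)) p) w) (\f.(\g.(\h.((f h) g)))))
Term 2: ((((\g.(\h.(q (g h)))) (((\f.(\g.(\h.((f h) (g h))))) (\a.a)) q)) ((\b.(\c.b)) (\b.(\c.b)))) (\d.(\e.((d e) e))))
Alpha-equivalence: compare structure up to binder renaming.
Result: False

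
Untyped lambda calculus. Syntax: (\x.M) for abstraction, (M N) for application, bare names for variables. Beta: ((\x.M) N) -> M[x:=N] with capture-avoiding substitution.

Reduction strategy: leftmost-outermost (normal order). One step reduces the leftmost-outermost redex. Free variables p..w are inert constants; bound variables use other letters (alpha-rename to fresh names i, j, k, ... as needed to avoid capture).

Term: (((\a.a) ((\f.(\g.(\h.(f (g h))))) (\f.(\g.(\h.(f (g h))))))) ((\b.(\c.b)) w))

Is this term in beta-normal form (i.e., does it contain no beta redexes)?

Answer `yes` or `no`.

Term: (((\a.a) ((\f.(\g.(\h.(f (g h))))) (\f.(\g.(\h.(f (g h))))))) ((\b.(\c.b)) w))
Found 3 beta redex(es).

Answer: no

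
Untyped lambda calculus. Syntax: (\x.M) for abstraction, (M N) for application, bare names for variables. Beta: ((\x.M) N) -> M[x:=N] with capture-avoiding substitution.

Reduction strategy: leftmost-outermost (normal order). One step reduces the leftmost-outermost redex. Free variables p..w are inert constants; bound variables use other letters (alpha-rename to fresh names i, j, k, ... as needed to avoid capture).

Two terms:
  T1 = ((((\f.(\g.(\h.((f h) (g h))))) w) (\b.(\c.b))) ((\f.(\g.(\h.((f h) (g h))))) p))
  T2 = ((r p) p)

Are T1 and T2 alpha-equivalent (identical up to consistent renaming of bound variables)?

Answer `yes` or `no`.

Answer: no

Derivation:
Term 1: ((((\f.(\g.(\h.((f h) (g h))))) w) (\b.(\c.b))) ((\f.(\g.(\h.((f h) (g h))))) p))
Term 2: ((r p) p)
Alpha-equivalence: compare structure up to binder renaming.
Result: False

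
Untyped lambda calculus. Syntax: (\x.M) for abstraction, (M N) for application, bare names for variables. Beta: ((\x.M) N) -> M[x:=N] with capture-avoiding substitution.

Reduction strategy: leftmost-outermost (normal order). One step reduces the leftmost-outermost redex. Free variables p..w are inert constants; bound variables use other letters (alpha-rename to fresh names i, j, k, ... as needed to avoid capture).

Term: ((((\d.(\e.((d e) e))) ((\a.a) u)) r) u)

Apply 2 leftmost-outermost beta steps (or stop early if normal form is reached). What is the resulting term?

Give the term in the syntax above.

Answer: (((((\a.a) u) r) r) u)

Derivation:
Step 0: ((((\d.(\e.((d e) e))) ((\a.a) u)) r) u)
Step 1: (((\e.((((\a.a) u) e) e)) r) u)
Step 2: (((((\a.a) u) r) r) u)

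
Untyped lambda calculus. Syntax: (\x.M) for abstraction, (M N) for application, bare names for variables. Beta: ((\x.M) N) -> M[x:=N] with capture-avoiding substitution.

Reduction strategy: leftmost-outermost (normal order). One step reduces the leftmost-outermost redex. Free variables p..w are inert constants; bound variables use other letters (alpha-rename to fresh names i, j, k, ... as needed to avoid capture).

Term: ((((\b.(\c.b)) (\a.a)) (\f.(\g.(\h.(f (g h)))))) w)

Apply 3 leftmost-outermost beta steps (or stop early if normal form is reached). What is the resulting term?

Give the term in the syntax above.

Step 0: ((((\b.(\c.b)) (\a.a)) (\f.(\g.(\h.(f (g h)))))) w)
Step 1: (((\c.(\a.a)) (\f.(\g.(\h.(f (g h)))))) w)
Step 2: ((\a.a) w)
Step 3: w

Answer: w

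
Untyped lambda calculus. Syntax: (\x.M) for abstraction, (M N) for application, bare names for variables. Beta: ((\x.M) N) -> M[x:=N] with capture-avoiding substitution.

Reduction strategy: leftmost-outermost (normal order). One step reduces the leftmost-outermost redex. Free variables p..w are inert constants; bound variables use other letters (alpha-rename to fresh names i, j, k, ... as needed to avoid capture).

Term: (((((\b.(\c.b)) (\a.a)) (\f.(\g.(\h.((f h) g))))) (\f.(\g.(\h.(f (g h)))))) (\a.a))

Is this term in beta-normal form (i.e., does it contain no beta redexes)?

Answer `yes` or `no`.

Term: (((((\b.(\c.b)) (\a.a)) (\f.(\g.(\h.((f h) g))))) (\f.(\g.(\h.(f (g h)))))) (\a.a))
Found 1 beta redex(es).

Answer: no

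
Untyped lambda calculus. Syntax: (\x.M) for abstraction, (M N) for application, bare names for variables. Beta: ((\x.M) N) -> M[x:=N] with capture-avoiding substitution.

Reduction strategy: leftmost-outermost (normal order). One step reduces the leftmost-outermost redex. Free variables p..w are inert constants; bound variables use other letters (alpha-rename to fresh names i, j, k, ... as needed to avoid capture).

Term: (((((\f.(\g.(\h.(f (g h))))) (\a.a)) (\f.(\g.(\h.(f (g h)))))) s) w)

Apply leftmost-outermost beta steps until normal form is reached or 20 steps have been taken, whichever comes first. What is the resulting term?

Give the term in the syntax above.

Step 0: (((((\f.(\g.(\h.(f (g h))))) (\a.a)) (\f.(\g.(\h.(f (g h)))))) s) w)
Step 1: ((((\g.(\h.((\a.a) (g h)))) (\f.(\g.(\h.(f (g h)))))) s) w)
Step 2: (((\h.((\a.a) ((\f.(\g.(\h.(f (g h))))) h))) s) w)
Step 3: (((\a.a) ((\f.(\g.(\h.(f (g h))))) s)) w)
Step 4: (((\f.(\g.(\h.(f (g h))))) s) w)
Step 5: ((\g.(\h.(s (g h)))) w)
Step 6: (\h.(s (w h)))

Answer: (\h.(s (w h)))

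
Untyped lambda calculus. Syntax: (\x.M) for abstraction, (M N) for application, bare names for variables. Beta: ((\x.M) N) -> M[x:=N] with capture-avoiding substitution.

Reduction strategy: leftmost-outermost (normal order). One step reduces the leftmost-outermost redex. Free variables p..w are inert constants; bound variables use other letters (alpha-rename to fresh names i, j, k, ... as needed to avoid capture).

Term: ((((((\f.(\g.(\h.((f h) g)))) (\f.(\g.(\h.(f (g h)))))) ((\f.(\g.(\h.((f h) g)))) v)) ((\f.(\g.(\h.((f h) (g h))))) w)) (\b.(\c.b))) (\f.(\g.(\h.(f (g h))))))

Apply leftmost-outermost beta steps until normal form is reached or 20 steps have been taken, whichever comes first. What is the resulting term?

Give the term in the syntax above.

Answer: ((w (\f.(\g.(\h.(f (g h)))))) ((v (\f.(\g.(\h.(f (g h)))))) (\b.(\c.b))))

Derivation:
Step 0: ((((((\f.(\g.(\h.((f h) g)))) (\f.(\g.(\h.(f (g h)))))) ((\f.(\g.(\h.((f h) g)))) v)) ((\f.(\g.(\h.((f h) (g h))))) w)) (\b.(\c.b))) (\f.(\g.(\h.(f (g h))))))
Step 1: (((((\g.(\h.(((\f.(\g.(\h.(f (g h))))) h) g))) ((\f.(\g.(\h.((f h) g)))) v)) ((\f.(\g.(\h.((f h) (g h))))) w)) (\b.(\c.b))) (\f.(\g.(\h.(f (g h))))))
Step 2: ((((\h.(((\f.(\g.(\h.(f (g h))))) h) ((\f.(\g.(\h.((f h) g)))) v))) ((\f.(\g.(\h.((f h) (g h))))) w)) (\b.(\c.b))) (\f.(\g.(\h.(f (g h))))))
Step 3: (((((\f.(\g.(\h.(f (g h))))) ((\f.(\g.(\h.((f h) (g h))))) w)) ((\f.(\g.(\h.((f h) g)))) v)) (\b.(\c.b))) (\f.(\g.(\h.(f (g h))))))
Step 4: ((((\g.(\h.(((\f.(\g.(\h.((f h) (g h))))) w) (g h)))) ((\f.(\g.(\h.((f h) g)))) v)) (\b.(\c.b))) (\f.(\g.(\h.(f (g h))))))
Step 5: (((\h.(((\f.(\g.(\h.((f h) (g h))))) w) (((\f.(\g.(\h.((f h) g)))) v) h))) (\b.(\c.b))) (\f.(\g.(\h.(f (g h))))))
Step 6: ((((\f.(\g.(\h.((f h) (g h))))) w) (((\f.(\g.(\h.((f h) g)))) v) (\b.(\c.b)))) (\f.(\g.(\h.(f (g h))))))
Step 7: (((\g.(\h.((w h) (g h)))) (((\f.(\g.(\h.((f h) g)))) v) (\b.(\c.b)))) (\f.(\g.(\h.(f (g h))))))
Step 8: ((\h.((w h) ((((\f.(\g.(\h.((f h) g)))) v) (\b.(\c.b))) h))) (\f.(\g.(\h.(f (g h))))))
Step 9: ((w (\f.(\g.(\h.(f (g h)))))) ((((\f.(\g.(\h.((f h) g)))) v) (\b.(\c.b))) (\f.(\g.(\h.(f (g h)))))))
Step 10: ((w (\f.(\g.(\h.(f (g h)))))) (((\g.(\h.((v h) g))) (\b.(\c.b))) (\f.(\g.(\h.(f (g h)))))))
Step 11: ((w (\f.(\g.(\h.(f (g h)))))) ((\h.((v h) (\b.(\c.b)))) (\f.(\g.(\h.(f (g h)))))))
Step 12: ((w (\f.(\g.(\h.(f (g h)))))) ((v (\f.(\g.(\h.(f (g h)))))) (\b.(\c.b))))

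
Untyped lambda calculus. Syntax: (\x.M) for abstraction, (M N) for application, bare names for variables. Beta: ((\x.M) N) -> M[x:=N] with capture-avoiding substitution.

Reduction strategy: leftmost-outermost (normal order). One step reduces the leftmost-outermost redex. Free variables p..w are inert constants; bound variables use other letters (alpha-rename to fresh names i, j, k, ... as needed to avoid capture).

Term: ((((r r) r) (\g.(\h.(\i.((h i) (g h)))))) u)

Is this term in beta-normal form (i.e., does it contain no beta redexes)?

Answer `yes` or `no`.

Answer: yes

Derivation:
Term: ((((r r) r) (\g.(\h.(\i.((h i) (g h)))))) u)
No beta redexes found.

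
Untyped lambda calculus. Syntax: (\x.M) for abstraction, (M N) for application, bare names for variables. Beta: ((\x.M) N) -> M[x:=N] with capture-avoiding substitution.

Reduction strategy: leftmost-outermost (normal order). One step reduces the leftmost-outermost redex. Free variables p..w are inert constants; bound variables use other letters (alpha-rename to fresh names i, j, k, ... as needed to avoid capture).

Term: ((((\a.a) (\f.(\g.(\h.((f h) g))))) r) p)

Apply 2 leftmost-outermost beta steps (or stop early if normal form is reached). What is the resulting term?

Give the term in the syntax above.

Answer: ((\g.(\h.((r h) g))) p)

Derivation:
Step 0: ((((\a.a) (\f.(\g.(\h.((f h) g))))) r) p)
Step 1: (((\f.(\g.(\h.((f h) g)))) r) p)
Step 2: ((\g.(\h.((r h) g))) p)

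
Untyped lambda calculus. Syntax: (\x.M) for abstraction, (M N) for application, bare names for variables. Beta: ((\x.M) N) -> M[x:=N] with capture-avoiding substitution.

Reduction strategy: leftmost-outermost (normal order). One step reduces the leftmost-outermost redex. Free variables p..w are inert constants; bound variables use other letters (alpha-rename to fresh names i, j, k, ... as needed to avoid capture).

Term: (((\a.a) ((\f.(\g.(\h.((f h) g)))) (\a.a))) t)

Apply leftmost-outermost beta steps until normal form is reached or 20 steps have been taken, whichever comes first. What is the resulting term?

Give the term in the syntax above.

Answer: (\h.(h t))

Derivation:
Step 0: (((\a.a) ((\f.(\g.(\h.((f h) g)))) (\a.a))) t)
Step 1: (((\f.(\g.(\h.((f h) g)))) (\a.a)) t)
Step 2: ((\g.(\h.(((\a.a) h) g))) t)
Step 3: (\h.(((\a.a) h) t))
Step 4: (\h.(h t))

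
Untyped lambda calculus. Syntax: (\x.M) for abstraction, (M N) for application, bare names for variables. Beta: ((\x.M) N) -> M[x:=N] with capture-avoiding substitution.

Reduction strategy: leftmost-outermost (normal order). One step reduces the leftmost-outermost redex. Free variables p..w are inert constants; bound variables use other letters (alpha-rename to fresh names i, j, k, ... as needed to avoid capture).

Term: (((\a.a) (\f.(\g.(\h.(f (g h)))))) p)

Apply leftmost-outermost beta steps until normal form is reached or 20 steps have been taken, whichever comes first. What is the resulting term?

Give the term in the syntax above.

Step 0: (((\a.a) (\f.(\g.(\h.(f (g h)))))) p)
Step 1: ((\f.(\g.(\h.(f (g h))))) p)
Step 2: (\g.(\h.(p (g h))))

Answer: (\g.(\h.(p (g h))))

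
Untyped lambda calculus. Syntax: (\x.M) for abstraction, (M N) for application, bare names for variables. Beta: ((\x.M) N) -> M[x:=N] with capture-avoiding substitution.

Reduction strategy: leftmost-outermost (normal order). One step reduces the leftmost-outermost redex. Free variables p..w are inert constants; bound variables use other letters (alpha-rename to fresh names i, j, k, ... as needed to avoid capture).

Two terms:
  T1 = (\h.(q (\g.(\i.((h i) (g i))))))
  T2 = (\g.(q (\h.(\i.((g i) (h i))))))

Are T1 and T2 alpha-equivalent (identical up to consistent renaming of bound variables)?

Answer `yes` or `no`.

Answer: yes

Derivation:
Term 1: (\h.(q (\g.(\i.((h i) (g i))))))
Term 2: (\g.(q (\h.(\i.((g i) (h i))))))
Alpha-equivalence: compare structure up to binder renaming.
Result: True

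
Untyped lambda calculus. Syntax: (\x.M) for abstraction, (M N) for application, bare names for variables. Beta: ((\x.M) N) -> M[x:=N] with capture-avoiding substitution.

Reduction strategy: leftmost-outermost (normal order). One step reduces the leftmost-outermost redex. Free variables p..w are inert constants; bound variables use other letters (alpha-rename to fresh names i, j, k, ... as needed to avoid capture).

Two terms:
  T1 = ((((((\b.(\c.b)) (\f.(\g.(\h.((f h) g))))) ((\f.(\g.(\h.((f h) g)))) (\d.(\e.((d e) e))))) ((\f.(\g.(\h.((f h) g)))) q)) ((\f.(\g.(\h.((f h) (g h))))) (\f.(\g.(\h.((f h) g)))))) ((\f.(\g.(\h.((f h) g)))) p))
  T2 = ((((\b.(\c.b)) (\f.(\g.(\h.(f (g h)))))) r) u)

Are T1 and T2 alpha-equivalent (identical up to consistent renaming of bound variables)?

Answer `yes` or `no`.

Answer: no

Derivation:
Term 1: ((((((\b.(\c.b)) (\f.(\g.(\h.((f h) g))))) ((\f.(\g.(\h.((f h) g)))) (\d.(\e.((d e) e))))) ((\f.(\g.(\h.((f h) g)))) q)) ((\f.(\g.(\h.((f h) (g h))))) (\f.(\g.(\h.((f h) g)))))) ((\f.(\g.(\h.((f h) g)))) p))
Term 2: ((((\b.(\c.b)) (\f.(\g.(\h.(f (g h)))))) r) u)
Alpha-equivalence: compare structure up to binder renaming.
Result: False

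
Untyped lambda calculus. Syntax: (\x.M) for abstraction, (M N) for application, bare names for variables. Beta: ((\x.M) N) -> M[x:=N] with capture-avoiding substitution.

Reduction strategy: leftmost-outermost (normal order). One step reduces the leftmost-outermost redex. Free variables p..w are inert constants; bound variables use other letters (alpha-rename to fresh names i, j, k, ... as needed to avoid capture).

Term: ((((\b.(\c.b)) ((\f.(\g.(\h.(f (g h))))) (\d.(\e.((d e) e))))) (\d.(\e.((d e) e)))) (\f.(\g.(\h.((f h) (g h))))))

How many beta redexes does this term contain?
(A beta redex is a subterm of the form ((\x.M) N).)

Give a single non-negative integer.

Term: ((((\b.(\c.b)) ((\f.(\g.(\h.(f (g h))))) (\d.(\e.((d e) e))))) (\d.(\e.((d e) e)))) (\f.(\g.(\h.((f h) (g h))))))
  Redex: ((\b.(\c.b)) ((\f.(\g.(\h.(f (g h))))) (\d.(\e.((d e) e)))))
  Redex: ((\f.(\g.(\h.(f (g h))))) (\d.(\e.((d e) e))))
Total redexes: 2

Answer: 2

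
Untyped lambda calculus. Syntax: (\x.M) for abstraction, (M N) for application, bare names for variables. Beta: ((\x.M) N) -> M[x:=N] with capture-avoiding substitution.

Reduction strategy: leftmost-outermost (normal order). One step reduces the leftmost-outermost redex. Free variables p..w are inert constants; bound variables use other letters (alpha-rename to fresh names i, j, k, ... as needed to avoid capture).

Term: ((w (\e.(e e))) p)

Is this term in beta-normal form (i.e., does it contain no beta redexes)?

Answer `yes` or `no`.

Answer: yes

Derivation:
Term: ((w (\e.(e e))) p)
No beta redexes found.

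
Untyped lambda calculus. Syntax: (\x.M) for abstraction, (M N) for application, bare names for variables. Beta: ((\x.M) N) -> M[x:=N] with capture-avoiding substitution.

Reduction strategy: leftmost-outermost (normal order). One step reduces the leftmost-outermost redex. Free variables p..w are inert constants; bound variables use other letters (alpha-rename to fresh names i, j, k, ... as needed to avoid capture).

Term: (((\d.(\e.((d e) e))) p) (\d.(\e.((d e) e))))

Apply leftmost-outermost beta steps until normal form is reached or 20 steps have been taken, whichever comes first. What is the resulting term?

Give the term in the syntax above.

Step 0: (((\d.(\e.((d e) e))) p) (\d.(\e.((d e) e))))
Step 1: ((\e.((p e) e)) (\d.(\e.((d e) e))))
Step 2: ((p (\d.(\e.((d e) e)))) (\d.(\e.((d e) e))))

Answer: ((p (\d.(\e.((d e) e)))) (\d.(\e.((d e) e))))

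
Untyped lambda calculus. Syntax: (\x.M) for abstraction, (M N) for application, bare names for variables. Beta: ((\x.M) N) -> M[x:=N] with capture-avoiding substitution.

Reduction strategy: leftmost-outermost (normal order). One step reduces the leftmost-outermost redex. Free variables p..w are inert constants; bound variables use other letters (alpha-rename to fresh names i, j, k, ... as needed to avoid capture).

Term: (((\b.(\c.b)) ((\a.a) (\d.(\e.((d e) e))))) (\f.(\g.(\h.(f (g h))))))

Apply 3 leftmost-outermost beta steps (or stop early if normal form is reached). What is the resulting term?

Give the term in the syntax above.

Step 0: (((\b.(\c.b)) ((\a.a) (\d.(\e.((d e) e))))) (\f.(\g.(\h.(f (g h))))))
Step 1: ((\c.((\a.a) (\d.(\e.((d e) e))))) (\f.(\g.(\h.(f (g h))))))
Step 2: ((\a.a) (\d.(\e.((d e) e))))
Step 3: (\d.(\e.((d e) e)))

Answer: (\d.(\e.((d e) e)))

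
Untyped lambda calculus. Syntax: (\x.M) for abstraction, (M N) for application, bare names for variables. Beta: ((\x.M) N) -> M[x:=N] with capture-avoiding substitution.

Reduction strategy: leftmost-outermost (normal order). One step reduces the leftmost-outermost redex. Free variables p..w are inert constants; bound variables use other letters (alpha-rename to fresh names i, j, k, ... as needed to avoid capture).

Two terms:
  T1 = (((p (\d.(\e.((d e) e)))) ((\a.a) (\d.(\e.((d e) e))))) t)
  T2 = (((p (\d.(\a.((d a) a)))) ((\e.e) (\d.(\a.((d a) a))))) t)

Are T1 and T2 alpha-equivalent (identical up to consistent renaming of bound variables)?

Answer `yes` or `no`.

Term 1: (((p (\d.(\e.((d e) e)))) ((\a.a) (\d.(\e.((d e) e))))) t)
Term 2: (((p (\d.(\a.((d a) a)))) ((\e.e) (\d.(\a.((d a) a))))) t)
Alpha-equivalence: compare structure up to binder renaming.
Result: True

Answer: yes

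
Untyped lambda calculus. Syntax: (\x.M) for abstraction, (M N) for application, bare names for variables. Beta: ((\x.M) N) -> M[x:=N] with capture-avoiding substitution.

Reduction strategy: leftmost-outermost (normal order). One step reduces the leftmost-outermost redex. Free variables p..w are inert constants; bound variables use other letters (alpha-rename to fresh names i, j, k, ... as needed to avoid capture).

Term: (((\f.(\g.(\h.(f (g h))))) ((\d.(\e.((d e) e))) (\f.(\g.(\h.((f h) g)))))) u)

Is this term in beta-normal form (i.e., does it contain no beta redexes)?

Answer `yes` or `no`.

Answer: no

Derivation:
Term: (((\f.(\g.(\h.(f (g h))))) ((\d.(\e.((d e) e))) (\f.(\g.(\h.((f h) g)))))) u)
Found 2 beta redex(es).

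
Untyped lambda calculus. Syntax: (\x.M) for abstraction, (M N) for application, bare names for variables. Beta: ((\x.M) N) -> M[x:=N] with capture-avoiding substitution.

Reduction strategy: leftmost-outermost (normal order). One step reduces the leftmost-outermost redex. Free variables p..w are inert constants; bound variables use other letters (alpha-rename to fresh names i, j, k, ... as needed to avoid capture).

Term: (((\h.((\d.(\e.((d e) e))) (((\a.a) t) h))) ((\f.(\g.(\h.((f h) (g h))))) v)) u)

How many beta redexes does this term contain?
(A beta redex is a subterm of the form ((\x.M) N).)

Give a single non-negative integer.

Term: (((\h.((\d.(\e.((d e) e))) (((\a.a) t) h))) ((\f.(\g.(\h.((f h) (g h))))) v)) u)
  Redex: ((\h.((\d.(\e.((d e) e))) (((\a.a) t) h))) ((\f.(\g.(\h.((f h) (g h))))) v))
  Redex: ((\d.(\e.((d e) e))) (((\a.a) t) h))
  Redex: ((\a.a) t)
  Redex: ((\f.(\g.(\h.((f h) (g h))))) v)
Total redexes: 4

Answer: 4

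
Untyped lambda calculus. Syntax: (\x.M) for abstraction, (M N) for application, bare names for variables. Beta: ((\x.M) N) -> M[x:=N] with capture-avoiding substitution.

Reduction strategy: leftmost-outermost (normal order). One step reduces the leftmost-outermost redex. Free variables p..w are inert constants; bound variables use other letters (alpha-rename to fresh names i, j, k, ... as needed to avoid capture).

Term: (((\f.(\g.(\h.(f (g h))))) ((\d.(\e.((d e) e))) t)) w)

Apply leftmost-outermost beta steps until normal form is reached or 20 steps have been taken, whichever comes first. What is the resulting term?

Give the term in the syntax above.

Answer: (\h.((t (w h)) (w h)))

Derivation:
Step 0: (((\f.(\g.(\h.(f (g h))))) ((\d.(\e.((d e) e))) t)) w)
Step 1: ((\g.(\h.(((\d.(\e.((d e) e))) t) (g h)))) w)
Step 2: (\h.(((\d.(\e.((d e) e))) t) (w h)))
Step 3: (\h.((\e.((t e) e)) (w h)))
Step 4: (\h.((t (w h)) (w h)))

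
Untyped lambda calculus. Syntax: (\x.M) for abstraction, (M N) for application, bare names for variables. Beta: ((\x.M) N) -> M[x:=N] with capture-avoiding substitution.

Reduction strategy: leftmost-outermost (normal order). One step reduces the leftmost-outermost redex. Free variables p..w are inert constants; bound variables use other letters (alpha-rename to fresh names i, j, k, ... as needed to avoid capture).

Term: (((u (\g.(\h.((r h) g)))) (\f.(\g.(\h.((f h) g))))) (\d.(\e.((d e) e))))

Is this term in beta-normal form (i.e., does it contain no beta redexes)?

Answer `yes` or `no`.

Answer: yes

Derivation:
Term: (((u (\g.(\h.((r h) g)))) (\f.(\g.(\h.((f h) g))))) (\d.(\e.((d e) e))))
No beta redexes found.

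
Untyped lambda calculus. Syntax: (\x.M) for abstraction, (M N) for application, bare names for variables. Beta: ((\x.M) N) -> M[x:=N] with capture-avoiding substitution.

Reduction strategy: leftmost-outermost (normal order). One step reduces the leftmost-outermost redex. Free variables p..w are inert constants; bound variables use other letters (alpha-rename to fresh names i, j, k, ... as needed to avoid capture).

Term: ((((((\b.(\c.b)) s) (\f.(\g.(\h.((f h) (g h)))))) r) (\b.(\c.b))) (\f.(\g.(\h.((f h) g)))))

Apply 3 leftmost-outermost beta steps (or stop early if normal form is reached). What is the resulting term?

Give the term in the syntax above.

Step 0: ((((((\b.(\c.b)) s) (\f.(\g.(\h.((f h) (g h)))))) r) (\b.(\c.b))) (\f.(\g.(\h.((f h) g)))))
Step 1: (((((\c.s) (\f.(\g.(\h.((f h) (g h)))))) r) (\b.(\c.b))) (\f.(\g.(\h.((f h) g)))))
Step 2: (((s r) (\b.(\c.b))) (\f.(\g.(\h.((f h) g)))))
Step 3: (normal form reached)

Answer: (((s r) (\b.(\c.b))) (\f.(\g.(\h.((f h) g)))))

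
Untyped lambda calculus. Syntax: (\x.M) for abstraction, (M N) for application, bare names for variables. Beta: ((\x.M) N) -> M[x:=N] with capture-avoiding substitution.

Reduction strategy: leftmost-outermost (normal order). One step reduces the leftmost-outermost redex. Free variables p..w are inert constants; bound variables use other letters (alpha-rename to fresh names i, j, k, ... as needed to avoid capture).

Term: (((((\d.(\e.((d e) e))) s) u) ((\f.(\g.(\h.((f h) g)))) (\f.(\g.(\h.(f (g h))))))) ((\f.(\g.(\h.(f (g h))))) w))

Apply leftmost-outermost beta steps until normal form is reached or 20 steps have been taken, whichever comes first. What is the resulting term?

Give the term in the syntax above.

Step 0: (((((\d.(\e.((d e) e))) s) u) ((\f.(\g.(\h.((f h) g)))) (\f.(\g.(\h.(f (g h))))))) ((\f.(\g.(\h.(f (g h))))) w))
Step 1: ((((\e.((s e) e)) u) ((\f.(\g.(\h.((f h) g)))) (\f.(\g.(\h.(f (g h))))))) ((\f.(\g.(\h.(f (g h))))) w))
Step 2: ((((s u) u) ((\f.(\g.(\h.((f h) g)))) (\f.(\g.(\h.(f (g h))))))) ((\f.(\g.(\h.(f (g h))))) w))
Step 3: ((((s u) u) (\g.(\h.(((\f.(\g.(\h.(f (g h))))) h) g)))) ((\f.(\g.(\h.(f (g h))))) w))
Step 4: ((((s u) u) (\g.(\h.((\g.(\i.(h (g i)))) g)))) ((\f.(\g.(\h.(f (g h))))) w))
Step 5: ((((s u) u) (\g.(\h.(\i.(h (g i)))))) ((\f.(\g.(\h.(f (g h))))) w))
Step 6: ((((s u) u) (\g.(\h.(\i.(h (g i)))))) (\g.(\h.(w (g h)))))

Answer: ((((s u) u) (\g.(\h.(\i.(h (g i)))))) (\g.(\h.(w (g h)))))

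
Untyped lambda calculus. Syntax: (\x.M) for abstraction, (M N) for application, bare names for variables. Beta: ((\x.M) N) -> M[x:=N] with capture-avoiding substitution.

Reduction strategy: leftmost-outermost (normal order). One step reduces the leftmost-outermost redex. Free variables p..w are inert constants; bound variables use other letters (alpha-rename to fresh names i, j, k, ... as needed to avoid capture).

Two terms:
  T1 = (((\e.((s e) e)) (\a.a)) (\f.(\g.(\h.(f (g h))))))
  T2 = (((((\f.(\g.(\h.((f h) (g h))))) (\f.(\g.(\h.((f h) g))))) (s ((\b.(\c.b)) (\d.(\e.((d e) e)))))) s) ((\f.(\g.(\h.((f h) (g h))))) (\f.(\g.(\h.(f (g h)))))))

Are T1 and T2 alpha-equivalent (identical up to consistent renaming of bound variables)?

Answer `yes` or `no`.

Term 1: (((\e.((s e) e)) (\a.a)) (\f.(\g.(\h.(f (g h))))))
Term 2: (((((\f.(\g.(\h.((f h) (g h))))) (\f.(\g.(\h.((f h) g))))) (s ((\b.(\c.b)) (\d.(\e.((d e) e)))))) s) ((\f.(\g.(\h.((f h) (g h))))) (\f.(\g.(\h.(f (g h)))))))
Alpha-equivalence: compare structure up to binder renaming.
Result: False

Answer: no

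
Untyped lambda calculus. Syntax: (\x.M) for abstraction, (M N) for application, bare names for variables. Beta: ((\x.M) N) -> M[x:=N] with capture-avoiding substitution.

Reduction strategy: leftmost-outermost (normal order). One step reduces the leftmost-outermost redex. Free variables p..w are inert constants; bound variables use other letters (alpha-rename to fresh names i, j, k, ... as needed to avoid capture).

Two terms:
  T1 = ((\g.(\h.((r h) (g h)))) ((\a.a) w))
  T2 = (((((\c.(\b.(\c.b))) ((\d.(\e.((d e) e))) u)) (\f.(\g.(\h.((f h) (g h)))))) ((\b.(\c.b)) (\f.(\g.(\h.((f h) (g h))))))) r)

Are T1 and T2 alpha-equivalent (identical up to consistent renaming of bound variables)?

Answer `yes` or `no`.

Term 1: ((\g.(\h.((r h) (g h)))) ((\a.a) w))
Term 2: (((((\c.(\b.(\c.b))) ((\d.(\e.((d e) e))) u)) (\f.(\g.(\h.((f h) (g h)))))) ((\b.(\c.b)) (\f.(\g.(\h.((f h) (g h))))))) r)
Alpha-equivalence: compare structure up to binder renaming.
Result: False

Answer: no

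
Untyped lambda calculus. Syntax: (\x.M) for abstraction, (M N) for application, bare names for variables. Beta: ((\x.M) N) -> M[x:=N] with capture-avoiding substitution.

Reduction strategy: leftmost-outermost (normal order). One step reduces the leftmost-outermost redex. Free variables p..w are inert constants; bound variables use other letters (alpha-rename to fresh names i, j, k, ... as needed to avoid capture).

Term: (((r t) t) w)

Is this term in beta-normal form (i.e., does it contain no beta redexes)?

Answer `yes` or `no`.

Answer: yes

Derivation:
Term: (((r t) t) w)
No beta redexes found.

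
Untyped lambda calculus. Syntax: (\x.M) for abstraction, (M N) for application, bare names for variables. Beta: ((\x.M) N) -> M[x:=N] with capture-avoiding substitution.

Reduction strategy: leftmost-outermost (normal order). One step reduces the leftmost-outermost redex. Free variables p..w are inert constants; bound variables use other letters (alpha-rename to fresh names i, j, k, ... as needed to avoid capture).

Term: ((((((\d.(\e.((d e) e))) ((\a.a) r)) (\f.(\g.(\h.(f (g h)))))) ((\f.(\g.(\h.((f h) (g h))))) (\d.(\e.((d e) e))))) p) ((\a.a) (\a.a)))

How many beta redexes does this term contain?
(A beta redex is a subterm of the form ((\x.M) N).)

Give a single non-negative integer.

Term: ((((((\d.(\e.((d e) e))) ((\a.a) r)) (\f.(\g.(\h.(f (g h)))))) ((\f.(\g.(\h.((f h) (g h))))) (\d.(\e.((d e) e))))) p) ((\a.a) (\a.a)))
  Redex: ((\d.(\e.((d e) e))) ((\a.a) r))
  Redex: ((\a.a) r)
  Redex: ((\f.(\g.(\h.((f h) (g h))))) (\d.(\e.((d e) e))))
  Redex: ((\a.a) (\a.a))
Total redexes: 4

Answer: 4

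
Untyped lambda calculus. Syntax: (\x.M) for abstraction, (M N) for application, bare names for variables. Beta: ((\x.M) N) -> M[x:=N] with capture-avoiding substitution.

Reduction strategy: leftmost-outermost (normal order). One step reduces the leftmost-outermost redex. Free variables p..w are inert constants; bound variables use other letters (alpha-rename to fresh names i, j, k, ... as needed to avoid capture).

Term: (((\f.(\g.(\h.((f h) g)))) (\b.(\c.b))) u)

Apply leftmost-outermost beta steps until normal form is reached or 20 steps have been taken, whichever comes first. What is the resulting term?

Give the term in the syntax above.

Answer: (\h.h)

Derivation:
Step 0: (((\f.(\g.(\h.((f h) g)))) (\b.(\c.b))) u)
Step 1: ((\g.(\h.(((\b.(\c.b)) h) g))) u)
Step 2: (\h.(((\b.(\c.b)) h) u))
Step 3: (\h.((\c.h) u))
Step 4: (\h.h)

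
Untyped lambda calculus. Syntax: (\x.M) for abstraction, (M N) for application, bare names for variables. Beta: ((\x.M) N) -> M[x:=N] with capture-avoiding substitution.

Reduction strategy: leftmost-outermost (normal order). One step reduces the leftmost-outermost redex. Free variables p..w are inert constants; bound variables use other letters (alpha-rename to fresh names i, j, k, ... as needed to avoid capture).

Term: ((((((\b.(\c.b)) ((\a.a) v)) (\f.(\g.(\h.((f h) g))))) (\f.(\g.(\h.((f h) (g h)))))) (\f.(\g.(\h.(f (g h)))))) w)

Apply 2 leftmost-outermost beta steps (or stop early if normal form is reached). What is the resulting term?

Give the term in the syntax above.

Answer: (((((\a.a) v) (\f.(\g.(\h.((f h) (g h)))))) (\f.(\g.(\h.(f (g h)))))) w)

Derivation:
Step 0: ((((((\b.(\c.b)) ((\a.a) v)) (\f.(\g.(\h.((f h) g))))) (\f.(\g.(\h.((f h) (g h)))))) (\f.(\g.(\h.(f (g h)))))) w)
Step 1: (((((\c.((\a.a) v)) (\f.(\g.(\h.((f h) g))))) (\f.(\g.(\h.((f h) (g h)))))) (\f.(\g.(\h.(f (g h)))))) w)
Step 2: (((((\a.a) v) (\f.(\g.(\h.((f h) (g h)))))) (\f.(\g.(\h.(f (g h)))))) w)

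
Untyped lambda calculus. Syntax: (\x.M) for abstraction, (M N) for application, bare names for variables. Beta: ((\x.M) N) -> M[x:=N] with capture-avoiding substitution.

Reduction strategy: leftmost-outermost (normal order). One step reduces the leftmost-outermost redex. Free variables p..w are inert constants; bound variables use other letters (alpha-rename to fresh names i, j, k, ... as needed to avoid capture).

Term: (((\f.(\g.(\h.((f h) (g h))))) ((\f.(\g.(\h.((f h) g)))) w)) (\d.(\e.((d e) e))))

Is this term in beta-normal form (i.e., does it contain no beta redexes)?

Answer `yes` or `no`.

Term: (((\f.(\g.(\h.((f h) (g h))))) ((\f.(\g.(\h.((f h) g)))) w)) (\d.(\e.((d e) e))))
Found 2 beta redex(es).

Answer: no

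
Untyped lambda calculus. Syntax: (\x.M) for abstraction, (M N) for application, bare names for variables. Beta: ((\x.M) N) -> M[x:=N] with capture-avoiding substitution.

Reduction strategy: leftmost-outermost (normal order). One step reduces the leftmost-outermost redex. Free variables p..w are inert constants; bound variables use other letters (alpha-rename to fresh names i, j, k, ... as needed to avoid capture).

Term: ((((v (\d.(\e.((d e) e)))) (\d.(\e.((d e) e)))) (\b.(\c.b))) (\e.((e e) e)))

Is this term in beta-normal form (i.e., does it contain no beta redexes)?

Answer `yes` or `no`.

Answer: yes

Derivation:
Term: ((((v (\d.(\e.((d e) e)))) (\d.(\e.((d e) e)))) (\b.(\c.b))) (\e.((e e) e)))
No beta redexes found.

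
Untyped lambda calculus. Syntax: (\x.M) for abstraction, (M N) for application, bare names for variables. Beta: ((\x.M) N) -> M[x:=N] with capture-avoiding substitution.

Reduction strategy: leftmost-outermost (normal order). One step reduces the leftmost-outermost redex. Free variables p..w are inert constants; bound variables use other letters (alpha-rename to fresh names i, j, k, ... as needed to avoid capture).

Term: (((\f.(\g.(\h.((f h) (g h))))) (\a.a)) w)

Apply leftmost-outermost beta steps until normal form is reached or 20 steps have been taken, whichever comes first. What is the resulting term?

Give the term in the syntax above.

Answer: (\h.(h (w h)))

Derivation:
Step 0: (((\f.(\g.(\h.((f h) (g h))))) (\a.a)) w)
Step 1: ((\g.(\h.(((\a.a) h) (g h)))) w)
Step 2: (\h.(((\a.a) h) (w h)))
Step 3: (\h.(h (w h)))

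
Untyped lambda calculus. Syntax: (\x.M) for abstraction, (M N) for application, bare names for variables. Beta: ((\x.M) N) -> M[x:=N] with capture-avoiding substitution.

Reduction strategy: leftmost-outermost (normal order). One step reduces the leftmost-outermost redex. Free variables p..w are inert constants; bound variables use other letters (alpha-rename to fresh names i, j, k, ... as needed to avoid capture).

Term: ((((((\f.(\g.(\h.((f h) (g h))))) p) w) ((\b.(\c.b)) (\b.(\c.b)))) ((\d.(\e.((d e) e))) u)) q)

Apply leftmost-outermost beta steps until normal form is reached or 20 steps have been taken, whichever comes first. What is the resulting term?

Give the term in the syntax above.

Answer: ((((p (\c.(\b.(\c.b)))) (w (\c.(\b.(\c.b))))) (\e.((u e) e))) q)

Derivation:
Step 0: ((((((\f.(\g.(\h.((f h) (g h))))) p) w) ((\b.(\c.b)) (\b.(\c.b)))) ((\d.(\e.((d e) e))) u)) q)
Step 1: (((((\g.(\h.((p h) (g h)))) w) ((\b.(\c.b)) (\b.(\c.b)))) ((\d.(\e.((d e) e))) u)) q)
Step 2: ((((\h.((p h) (w h))) ((\b.(\c.b)) (\b.(\c.b)))) ((\d.(\e.((d e) e))) u)) q)
Step 3: ((((p ((\b.(\c.b)) (\b.(\c.b)))) (w ((\b.(\c.b)) (\b.(\c.b))))) ((\d.(\e.((d e) e))) u)) q)
Step 4: ((((p (\c.(\b.(\c.b)))) (w ((\b.(\c.b)) (\b.(\c.b))))) ((\d.(\e.((d e) e))) u)) q)
Step 5: ((((p (\c.(\b.(\c.b)))) (w (\c.(\b.(\c.b))))) ((\d.(\e.((d e) e))) u)) q)
Step 6: ((((p (\c.(\b.(\c.b)))) (w (\c.(\b.(\c.b))))) (\e.((u e) e))) q)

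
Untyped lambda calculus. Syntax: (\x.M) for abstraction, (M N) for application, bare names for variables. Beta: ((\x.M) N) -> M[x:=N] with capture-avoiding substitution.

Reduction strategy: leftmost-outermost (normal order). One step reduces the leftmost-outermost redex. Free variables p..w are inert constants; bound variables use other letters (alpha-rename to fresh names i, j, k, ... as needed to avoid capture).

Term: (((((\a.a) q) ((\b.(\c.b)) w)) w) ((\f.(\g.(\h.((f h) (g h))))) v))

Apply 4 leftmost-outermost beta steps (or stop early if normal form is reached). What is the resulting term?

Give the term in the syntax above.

Step 0: (((((\a.a) q) ((\b.(\c.b)) w)) w) ((\f.(\g.(\h.((f h) (g h))))) v))
Step 1: (((q ((\b.(\c.b)) w)) w) ((\f.(\g.(\h.((f h) (g h))))) v))
Step 2: (((q (\c.w)) w) ((\f.(\g.(\h.((f h) (g h))))) v))
Step 3: (((q (\c.w)) w) (\g.(\h.((v h) (g h)))))
Step 4: (normal form reached)

Answer: (((q (\c.w)) w) (\g.(\h.((v h) (g h)))))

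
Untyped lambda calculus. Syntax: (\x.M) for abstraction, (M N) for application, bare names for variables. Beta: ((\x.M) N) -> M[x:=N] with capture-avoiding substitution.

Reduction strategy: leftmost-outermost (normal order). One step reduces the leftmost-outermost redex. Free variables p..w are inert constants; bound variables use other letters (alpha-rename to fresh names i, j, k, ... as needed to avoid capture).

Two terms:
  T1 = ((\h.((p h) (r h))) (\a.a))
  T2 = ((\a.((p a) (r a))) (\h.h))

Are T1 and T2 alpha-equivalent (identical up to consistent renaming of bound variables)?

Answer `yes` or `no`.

Term 1: ((\h.((p h) (r h))) (\a.a))
Term 2: ((\a.((p a) (r a))) (\h.h))
Alpha-equivalence: compare structure up to binder renaming.
Result: True

Answer: yes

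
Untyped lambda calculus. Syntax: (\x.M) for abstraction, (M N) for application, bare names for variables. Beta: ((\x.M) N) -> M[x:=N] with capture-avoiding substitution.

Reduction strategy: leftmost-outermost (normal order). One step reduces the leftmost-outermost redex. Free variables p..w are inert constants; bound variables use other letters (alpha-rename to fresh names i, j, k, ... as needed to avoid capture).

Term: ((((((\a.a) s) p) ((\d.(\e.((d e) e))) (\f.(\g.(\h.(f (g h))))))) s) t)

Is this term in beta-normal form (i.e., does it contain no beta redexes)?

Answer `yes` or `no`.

Answer: no

Derivation:
Term: ((((((\a.a) s) p) ((\d.(\e.((d e) e))) (\f.(\g.(\h.(f (g h))))))) s) t)
Found 2 beta redex(es).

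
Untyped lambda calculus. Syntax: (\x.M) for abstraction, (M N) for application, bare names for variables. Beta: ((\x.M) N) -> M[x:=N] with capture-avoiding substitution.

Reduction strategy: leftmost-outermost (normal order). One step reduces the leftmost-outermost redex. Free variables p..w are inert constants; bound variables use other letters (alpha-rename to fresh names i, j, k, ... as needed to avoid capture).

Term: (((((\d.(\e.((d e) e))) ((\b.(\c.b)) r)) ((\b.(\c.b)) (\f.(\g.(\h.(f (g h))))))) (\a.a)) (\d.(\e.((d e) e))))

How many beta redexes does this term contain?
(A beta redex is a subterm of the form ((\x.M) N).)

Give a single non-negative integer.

Term: (((((\d.(\e.((d e) e))) ((\b.(\c.b)) r)) ((\b.(\c.b)) (\f.(\g.(\h.(f (g h))))))) (\a.a)) (\d.(\e.((d e) e))))
  Redex: ((\d.(\e.((d e) e))) ((\b.(\c.b)) r))
  Redex: ((\b.(\c.b)) r)
  Redex: ((\b.(\c.b)) (\f.(\g.(\h.(f (g h))))))
Total redexes: 3

Answer: 3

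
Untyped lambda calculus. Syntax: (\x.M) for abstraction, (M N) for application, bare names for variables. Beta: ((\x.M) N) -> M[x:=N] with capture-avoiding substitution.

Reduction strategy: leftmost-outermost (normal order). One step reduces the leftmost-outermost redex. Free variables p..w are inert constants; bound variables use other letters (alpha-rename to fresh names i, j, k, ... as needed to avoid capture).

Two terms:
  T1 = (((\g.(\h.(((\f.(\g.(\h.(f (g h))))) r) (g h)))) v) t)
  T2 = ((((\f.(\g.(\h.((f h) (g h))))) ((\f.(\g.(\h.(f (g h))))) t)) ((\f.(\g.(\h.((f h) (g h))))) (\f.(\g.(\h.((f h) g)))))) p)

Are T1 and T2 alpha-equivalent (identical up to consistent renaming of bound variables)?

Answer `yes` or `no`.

Answer: no

Derivation:
Term 1: (((\g.(\h.(((\f.(\g.(\h.(f (g h))))) r) (g h)))) v) t)
Term 2: ((((\f.(\g.(\h.((f h) (g h))))) ((\f.(\g.(\h.(f (g h))))) t)) ((\f.(\g.(\h.((f h) (g h))))) (\f.(\g.(\h.((f h) g)))))) p)
Alpha-equivalence: compare structure up to binder renaming.
Result: False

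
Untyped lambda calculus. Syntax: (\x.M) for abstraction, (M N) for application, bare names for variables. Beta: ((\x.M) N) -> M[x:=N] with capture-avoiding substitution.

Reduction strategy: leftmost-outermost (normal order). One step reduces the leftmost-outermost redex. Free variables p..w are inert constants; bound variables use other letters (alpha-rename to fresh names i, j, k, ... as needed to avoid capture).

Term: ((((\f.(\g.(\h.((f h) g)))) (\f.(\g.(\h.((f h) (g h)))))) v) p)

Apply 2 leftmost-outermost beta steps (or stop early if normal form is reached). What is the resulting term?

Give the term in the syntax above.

Answer: ((\h.(((\f.(\g.(\h.((f h) (g h))))) h) v)) p)

Derivation:
Step 0: ((((\f.(\g.(\h.((f h) g)))) (\f.(\g.(\h.((f h) (g h)))))) v) p)
Step 1: (((\g.(\h.(((\f.(\g.(\h.((f h) (g h))))) h) g))) v) p)
Step 2: ((\h.(((\f.(\g.(\h.((f h) (g h))))) h) v)) p)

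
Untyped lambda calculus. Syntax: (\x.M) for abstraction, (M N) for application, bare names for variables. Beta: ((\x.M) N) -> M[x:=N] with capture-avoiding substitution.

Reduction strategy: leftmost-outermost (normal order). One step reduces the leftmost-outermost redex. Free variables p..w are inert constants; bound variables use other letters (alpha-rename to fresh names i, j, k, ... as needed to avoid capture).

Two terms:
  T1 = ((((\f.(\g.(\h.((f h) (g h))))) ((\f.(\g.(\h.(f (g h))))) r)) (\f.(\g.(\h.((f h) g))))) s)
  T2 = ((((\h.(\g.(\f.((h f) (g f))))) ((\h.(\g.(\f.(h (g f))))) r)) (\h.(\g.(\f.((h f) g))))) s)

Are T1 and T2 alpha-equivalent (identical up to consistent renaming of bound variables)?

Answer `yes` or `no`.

Answer: yes

Derivation:
Term 1: ((((\f.(\g.(\h.((f h) (g h))))) ((\f.(\g.(\h.(f (g h))))) r)) (\f.(\g.(\h.((f h) g))))) s)
Term 2: ((((\h.(\g.(\f.((h f) (g f))))) ((\h.(\g.(\f.(h (g f))))) r)) (\h.(\g.(\f.((h f) g))))) s)
Alpha-equivalence: compare structure up to binder renaming.
Result: True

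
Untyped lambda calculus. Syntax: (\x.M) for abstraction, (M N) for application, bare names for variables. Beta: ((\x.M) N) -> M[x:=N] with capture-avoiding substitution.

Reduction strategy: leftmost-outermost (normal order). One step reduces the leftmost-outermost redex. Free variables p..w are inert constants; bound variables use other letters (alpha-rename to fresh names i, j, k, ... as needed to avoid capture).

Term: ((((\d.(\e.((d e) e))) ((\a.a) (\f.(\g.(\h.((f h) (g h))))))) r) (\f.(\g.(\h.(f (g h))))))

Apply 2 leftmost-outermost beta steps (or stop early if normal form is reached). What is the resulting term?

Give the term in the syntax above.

Answer: (((((\a.a) (\f.(\g.(\h.((f h) (g h)))))) r) r) (\f.(\g.(\h.(f (g h))))))

Derivation:
Step 0: ((((\d.(\e.((d e) e))) ((\a.a) (\f.(\g.(\h.((f h) (g h))))))) r) (\f.(\g.(\h.(f (g h))))))
Step 1: (((\e.((((\a.a) (\f.(\g.(\h.((f h) (g h)))))) e) e)) r) (\f.(\g.(\h.(f (g h))))))
Step 2: (((((\a.a) (\f.(\g.(\h.((f h) (g h)))))) r) r) (\f.(\g.(\h.(f (g h))))))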